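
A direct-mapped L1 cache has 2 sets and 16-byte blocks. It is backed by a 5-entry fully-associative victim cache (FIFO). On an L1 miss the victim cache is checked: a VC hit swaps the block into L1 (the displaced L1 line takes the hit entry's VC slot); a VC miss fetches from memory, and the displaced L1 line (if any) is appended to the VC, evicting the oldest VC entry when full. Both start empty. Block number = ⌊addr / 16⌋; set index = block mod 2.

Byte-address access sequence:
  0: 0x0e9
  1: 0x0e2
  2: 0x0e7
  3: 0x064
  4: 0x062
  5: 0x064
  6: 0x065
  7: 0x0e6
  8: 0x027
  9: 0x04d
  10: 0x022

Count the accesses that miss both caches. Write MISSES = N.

MISSES = 4

0: 0xe9 (blk 14, set 0) → MISS  vc=[]
1: 0xe2 (blk 14, set 0) → L1-HIT  vc=[]
2: 0xe7 (blk 14, set 0) → L1-HIT  vc=[]
3: 0x64 (blk 6, set 0) → MISS  vc=[14]
4: 0x62 (blk 6, set 0) → L1-HIT  vc=[14]
5: 0x64 (blk 6, set 0) → L1-HIT  vc=[14]
6: 0x65 (blk 6, set 0) → L1-HIT  vc=[14]
7: 0xe6 (blk 14, set 0) → VC-HIT  vc=[6]
8: 0x27 (blk 2, set 0) → MISS  vc=[6, 14]
9: 0x4d (blk 4, set 0) → MISS  vc=[6, 14, 2]
10: 0x22 (blk 2, set 0) → VC-HIT  vc=[6, 14, 4]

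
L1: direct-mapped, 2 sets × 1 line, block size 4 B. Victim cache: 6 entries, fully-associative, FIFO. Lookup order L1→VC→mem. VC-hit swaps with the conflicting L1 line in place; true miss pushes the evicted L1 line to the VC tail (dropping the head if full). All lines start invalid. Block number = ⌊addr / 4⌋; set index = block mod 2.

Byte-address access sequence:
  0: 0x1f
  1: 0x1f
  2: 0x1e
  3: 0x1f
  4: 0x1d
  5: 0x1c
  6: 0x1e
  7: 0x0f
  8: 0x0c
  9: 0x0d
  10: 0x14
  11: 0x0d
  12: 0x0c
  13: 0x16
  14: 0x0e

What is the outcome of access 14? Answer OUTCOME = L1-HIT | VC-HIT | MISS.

  [0] addr=0x1f blk=7 s=1: MISS | VC []
  [1] addr=0x1f blk=7 s=1: L1-HIT | VC []
  [2] addr=0x1e blk=7 s=1: L1-HIT | VC []
  [3] addr=0x1f blk=7 s=1: L1-HIT | VC []
  [4] addr=0x1d blk=7 s=1: L1-HIT | VC []
  [5] addr=0x1c blk=7 s=1: L1-HIT | VC []
  [6] addr=0x1e blk=7 s=1: L1-HIT | VC []
  [7] addr=0xf blk=3 s=1: MISS | VC [7]
  [8] addr=0xc blk=3 s=1: L1-HIT | VC [7]
  [9] addr=0xd blk=3 s=1: L1-HIT | VC [7]
  [10] addr=0x14 blk=5 s=1: MISS | VC [7, 3]
  [11] addr=0xd blk=3 s=1: VC-HIT | VC [7, 5]
  [12] addr=0xc blk=3 s=1: L1-HIT | VC [7, 5]
  [13] addr=0x16 blk=5 s=1: VC-HIT | VC [7, 3]
  [14] addr=0xe blk=3 s=1: VC-HIT | VC [7, 5]

OUTCOME = VC-HIT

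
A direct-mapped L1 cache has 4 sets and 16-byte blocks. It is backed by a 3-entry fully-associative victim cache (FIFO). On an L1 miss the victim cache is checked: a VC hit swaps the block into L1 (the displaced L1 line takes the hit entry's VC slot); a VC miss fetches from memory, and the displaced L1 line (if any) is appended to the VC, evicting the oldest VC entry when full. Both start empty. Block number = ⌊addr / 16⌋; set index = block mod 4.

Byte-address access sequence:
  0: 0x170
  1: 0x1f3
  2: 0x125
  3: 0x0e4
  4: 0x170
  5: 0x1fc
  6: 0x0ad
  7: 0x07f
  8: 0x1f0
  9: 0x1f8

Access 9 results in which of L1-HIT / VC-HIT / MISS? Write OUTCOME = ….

#0 0x170→b23/s3 MISS; vc=[]
#1 0x1f3→b31/s3 MISS; vc=[23]
#2 0x125→b18/s2 MISS; vc=[23]
#3 0xe4→b14/s2 MISS; vc=[23,18]
#4 0x170→b23/s3 VC-HIT; vc=[31,18]
#5 0x1fc→b31/s3 VC-HIT; vc=[23,18]
#6 0xad→b10/s2 MISS; vc=[23,18,14]
#7 0x7f→b7/s3 MISS; vc=[18,14,31]
#8 0x1f0→b31/s3 VC-HIT; vc=[18,14,7]
#9 0x1f8→b31/s3 L1-HIT; vc=[18,14,7]

OUTCOME = L1-HIT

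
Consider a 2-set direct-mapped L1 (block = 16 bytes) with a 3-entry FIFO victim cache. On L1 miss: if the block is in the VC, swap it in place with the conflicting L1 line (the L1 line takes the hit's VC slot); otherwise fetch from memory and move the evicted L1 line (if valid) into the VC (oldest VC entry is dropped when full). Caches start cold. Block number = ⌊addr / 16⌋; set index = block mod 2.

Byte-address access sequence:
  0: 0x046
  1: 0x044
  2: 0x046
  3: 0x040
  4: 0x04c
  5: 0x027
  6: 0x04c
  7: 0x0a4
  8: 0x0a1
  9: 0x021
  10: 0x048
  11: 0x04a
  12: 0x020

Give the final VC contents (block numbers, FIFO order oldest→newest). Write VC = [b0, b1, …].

0: 0x46 (blk 4, set 0) → MISS  vc=[]
1: 0x44 (blk 4, set 0) → L1-HIT  vc=[]
2: 0x46 (blk 4, set 0) → L1-HIT  vc=[]
3: 0x40 (blk 4, set 0) → L1-HIT  vc=[]
4: 0x4c (blk 4, set 0) → L1-HIT  vc=[]
5: 0x27 (blk 2, set 0) → MISS  vc=[4]
6: 0x4c (blk 4, set 0) → VC-HIT  vc=[2]
7: 0xa4 (blk 10, set 0) → MISS  vc=[2, 4]
8: 0xa1 (blk 10, set 0) → L1-HIT  vc=[2, 4]
9: 0x21 (blk 2, set 0) → VC-HIT  vc=[10, 4]
10: 0x48 (blk 4, set 0) → VC-HIT  vc=[10, 2]
11: 0x4a (blk 4, set 0) → L1-HIT  vc=[10, 2]
12: 0x20 (blk 2, set 0) → VC-HIT  vc=[10, 4]

VC = [10, 4]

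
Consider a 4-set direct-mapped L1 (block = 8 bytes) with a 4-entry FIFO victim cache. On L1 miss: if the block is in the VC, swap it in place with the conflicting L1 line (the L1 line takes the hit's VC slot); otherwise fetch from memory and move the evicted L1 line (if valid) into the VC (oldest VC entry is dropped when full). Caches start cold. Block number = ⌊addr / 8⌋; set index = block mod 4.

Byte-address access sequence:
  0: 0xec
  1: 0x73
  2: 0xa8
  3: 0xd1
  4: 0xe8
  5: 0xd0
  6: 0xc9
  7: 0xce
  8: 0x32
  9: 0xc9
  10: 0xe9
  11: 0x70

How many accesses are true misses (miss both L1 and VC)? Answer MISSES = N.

MISSES = 6

  [0] addr=0xec blk=29 s=1: MISS | VC []
  [1] addr=0x73 blk=14 s=2: MISS | VC []
  [2] addr=0xa8 blk=21 s=1: MISS | VC [29]
  [3] addr=0xd1 blk=26 s=2: MISS | VC [29, 14]
  [4] addr=0xe8 blk=29 s=1: VC-HIT | VC [21, 14]
  [5] addr=0xd0 blk=26 s=2: L1-HIT | VC [21, 14]
  [6] addr=0xc9 blk=25 s=1: MISS | VC [21, 14, 29]
  [7] addr=0xce blk=25 s=1: L1-HIT | VC [21, 14, 29]
  [8] addr=0x32 blk=6 s=2: MISS | VC [21, 14, 29, 26]
  [9] addr=0xc9 blk=25 s=1: L1-HIT | VC [21, 14, 29, 26]
  [10] addr=0xe9 blk=29 s=1: VC-HIT | VC [21, 14, 25, 26]
  [11] addr=0x70 blk=14 s=2: VC-HIT | VC [21, 6, 25, 26]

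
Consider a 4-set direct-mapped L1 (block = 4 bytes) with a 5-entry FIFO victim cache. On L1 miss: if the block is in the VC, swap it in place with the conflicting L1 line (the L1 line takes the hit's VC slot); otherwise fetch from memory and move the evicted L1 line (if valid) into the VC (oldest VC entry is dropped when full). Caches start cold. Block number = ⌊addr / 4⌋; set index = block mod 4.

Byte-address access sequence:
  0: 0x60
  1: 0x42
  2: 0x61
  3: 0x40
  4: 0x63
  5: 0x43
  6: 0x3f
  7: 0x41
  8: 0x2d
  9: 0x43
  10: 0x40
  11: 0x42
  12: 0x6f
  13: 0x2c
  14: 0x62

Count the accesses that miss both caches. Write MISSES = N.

MISSES = 5

#0 0x60→b24/s0 MISS; vc=[]
#1 0x42→b16/s0 MISS; vc=[24]
#2 0x61→b24/s0 VC-HIT; vc=[16]
#3 0x40→b16/s0 VC-HIT; vc=[24]
#4 0x63→b24/s0 VC-HIT; vc=[16]
#5 0x43→b16/s0 VC-HIT; vc=[24]
#6 0x3f→b15/s3 MISS; vc=[24]
#7 0x41→b16/s0 L1-HIT; vc=[24]
#8 0x2d→b11/s3 MISS; vc=[24,15]
#9 0x43→b16/s0 L1-HIT; vc=[24,15]
#10 0x40→b16/s0 L1-HIT; vc=[24,15]
#11 0x42→b16/s0 L1-HIT; vc=[24,15]
#12 0x6f→b27/s3 MISS; vc=[24,15,11]
#13 0x2c→b11/s3 VC-HIT; vc=[24,15,27]
#14 0x62→b24/s0 VC-HIT; vc=[16,15,27]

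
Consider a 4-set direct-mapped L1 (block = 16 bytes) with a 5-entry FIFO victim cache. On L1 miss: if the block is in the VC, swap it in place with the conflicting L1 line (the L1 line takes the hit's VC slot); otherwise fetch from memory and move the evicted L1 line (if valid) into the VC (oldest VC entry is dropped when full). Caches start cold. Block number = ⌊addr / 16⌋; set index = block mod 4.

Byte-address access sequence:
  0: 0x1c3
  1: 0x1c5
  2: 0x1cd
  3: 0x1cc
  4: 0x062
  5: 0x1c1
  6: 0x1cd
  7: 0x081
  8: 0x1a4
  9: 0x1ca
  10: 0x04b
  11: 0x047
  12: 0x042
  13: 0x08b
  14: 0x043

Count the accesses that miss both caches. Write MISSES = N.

MISSES = 5

  [0] addr=0x1c3 blk=28 s=0: MISS | VC []
  [1] addr=0x1c5 blk=28 s=0: L1-HIT | VC []
  [2] addr=0x1cd blk=28 s=0: L1-HIT | VC []
  [3] addr=0x1cc blk=28 s=0: L1-HIT | VC []
  [4] addr=0x62 blk=6 s=2: MISS | VC []
  [5] addr=0x1c1 blk=28 s=0: L1-HIT | VC []
  [6] addr=0x1cd blk=28 s=0: L1-HIT | VC []
  [7] addr=0x81 blk=8 s=0: MISS | VC [28]
  [8] addr=0x1a4 blk=26 s=2: MISS | VC [28, 6]
  [9] addr=0x1ca blk=28 s=0: VC-HIT | VC [8, 6]
  [10] addr=0x4b blk=4 s=0: MISS | VC [8, 6, 28]
  [11] addr=0x47 blk=4 s=0: L1-HIT | VC [8, 6, 28]
  [12] addr=0x42 blk=4 s=0: L1-HIT | VC [8, 6, 28]
  [13] addr=0x8b blk=8 s=0: VC-HIT | VC [4, 6, 28]
  [14] addr=0x43 blk=4 s=0: VC-HIT | VC [8, 6, 28]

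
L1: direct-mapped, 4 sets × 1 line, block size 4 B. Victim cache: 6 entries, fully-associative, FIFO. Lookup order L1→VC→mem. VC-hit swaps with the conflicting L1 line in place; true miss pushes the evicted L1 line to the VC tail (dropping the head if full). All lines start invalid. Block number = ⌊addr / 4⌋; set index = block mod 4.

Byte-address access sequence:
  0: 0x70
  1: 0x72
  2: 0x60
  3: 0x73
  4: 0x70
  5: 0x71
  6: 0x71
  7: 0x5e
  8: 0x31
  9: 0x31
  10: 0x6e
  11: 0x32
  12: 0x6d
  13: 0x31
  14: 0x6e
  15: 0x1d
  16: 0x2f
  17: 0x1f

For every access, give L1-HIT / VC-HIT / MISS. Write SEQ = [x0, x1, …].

#0 0x70→b28/s0 MISS; vc=[]
#1 0x72→b28/s0 L1-HIT; vc=[]
#2 0x60→b24/s0 MISS; vc=[28]
#3 0x73→b28/s0 VC-HIT; vc=[24]
#4 0x70→b28/s0 L1-HIT; vc=[24]
#5 0x71→b28/s0 L1-HIT; vc=[24]
#6 0x71→b28/s0 L1-HIT; vc=[24]
#7 0x5e→b23/s3 MISS; vc=[24]
#8 0x31→b12/s0 MISS; vc=[24,28]
#9 0x31→b12/s0 L1-HIT; vc=[24,28]
#10 0x6e→b27/s3 MISS; vc=[24,28,23]
#11 0x32→b12/s0 L1-HIT; vc=[24,28,23]
#12 0x6d→b27/s3 L1-HIT; vc=[24,28,23]
#13 0x31→b12/s0 L1-HIT; vc=[24,28,23]
#14 0x6e→b27/s3 L1-HIT; vc=[24,28,23]
#15 0x1d→b7/s3 MISS; vc=[24,28,23,27]
#16 0x2f→b11/s3 MISS; vc=[24,28,23,27,7]
#17 0x1f→b7/s3 VC-HIT; vc=[24,28,23,27,11]

SEQ = [MISS, L1-HIT, MISS, VC-HIT, L1-HIT, L1-HIT, L1-HIT, MISS, MISS, L1-HIT, MISS, L1-HIT, L1-HIT, L1-HIT, L1-HIT, MISS, MISS, VC-HIT]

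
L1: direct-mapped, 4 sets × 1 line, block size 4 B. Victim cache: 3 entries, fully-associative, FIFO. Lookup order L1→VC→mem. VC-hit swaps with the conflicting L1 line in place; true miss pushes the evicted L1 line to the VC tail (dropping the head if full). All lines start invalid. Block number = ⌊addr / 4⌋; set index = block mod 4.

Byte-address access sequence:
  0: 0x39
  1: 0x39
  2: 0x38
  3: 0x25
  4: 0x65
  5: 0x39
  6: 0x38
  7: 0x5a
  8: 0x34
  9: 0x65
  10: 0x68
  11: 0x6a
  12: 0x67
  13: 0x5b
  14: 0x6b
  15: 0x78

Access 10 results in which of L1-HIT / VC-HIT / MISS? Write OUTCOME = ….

OUTCOME = MISS

#0 0x39→b14/s2 MISS; vc=[]
#1 0x39→b14/s2 L1-HIT; vc=[]
#2 0x38→b14/s2 L1-HIT; vc=[]
#3 0x25→b9/s1 MISS; vc=[]
#4 0x65→b25/s1 MISS; vc=[9]
#5 0x39→b14/s2 L1-HIT; vc=[9]
#6 0x38→b14/s2 L1-HIT; vc=[9]
#7 0x5a→b22/s2 MISS; vc=[9,14]
#8 0x34→b13/s1 MISS; vc=[9,14,25]
#9 0x65→b25/s1 VC-HIT; vc=[9,14,13]
#10 0x68→b26/s2 MISS; vc=[14,13,22]
#11 0x6a→b26/s2 L1-HIT; vc=[14,13,22]
#12 0x67→b25/s1 L1-HIT; vc=[14,13,22]
#13 0x5b→b22/s2 VC-HIT; vc=[14,13,26]
#14 0x6b→b26/s2 VC-HIT; vc=[14,13,22]
#15 0x78→b30/s2 MISS; vc=[13,22,26]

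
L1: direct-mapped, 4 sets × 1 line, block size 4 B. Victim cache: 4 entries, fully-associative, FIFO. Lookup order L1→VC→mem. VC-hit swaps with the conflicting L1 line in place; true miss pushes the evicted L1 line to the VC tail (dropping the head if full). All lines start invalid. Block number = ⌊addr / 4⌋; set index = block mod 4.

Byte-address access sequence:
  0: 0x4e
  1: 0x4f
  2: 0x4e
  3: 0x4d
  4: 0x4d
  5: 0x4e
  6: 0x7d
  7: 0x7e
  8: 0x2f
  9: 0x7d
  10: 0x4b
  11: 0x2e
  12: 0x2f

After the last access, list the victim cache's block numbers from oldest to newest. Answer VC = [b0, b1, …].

#0 0x4e→b19/s3 MISS; vc=[]
#1 0x4f→b19/s3 L1-HIT; vc=[]
#2 0x4e→b19/s3 L1-HIT; vc=[]
#3 0x4d→b19/s3 L1-HIT; vc=[]
#4 0x4d→b19/s3 L1-HIT; vc=[]
#5 0x4e→b19/s3 L1-HIT; vc=[]
#6 0x7d→b31/s3 MISS; vc=[19]
#7 0x7e→b31/s3 L1-HIT; vc=[19]
#8 0x2f→b11/s3 MISS; vc=[19,31]
#9 0x7d→b31/s3 VC-HIT; vc=[19,11]
#10 0x4b→b18/s2 MISS; vc=[19,11]
#11 0x2e→b11/s3 VC-HIT; vc=[19,31]
#12 0x2f→b11/s3 L1-HIT; vc=[19,31]

VC = [19, 31]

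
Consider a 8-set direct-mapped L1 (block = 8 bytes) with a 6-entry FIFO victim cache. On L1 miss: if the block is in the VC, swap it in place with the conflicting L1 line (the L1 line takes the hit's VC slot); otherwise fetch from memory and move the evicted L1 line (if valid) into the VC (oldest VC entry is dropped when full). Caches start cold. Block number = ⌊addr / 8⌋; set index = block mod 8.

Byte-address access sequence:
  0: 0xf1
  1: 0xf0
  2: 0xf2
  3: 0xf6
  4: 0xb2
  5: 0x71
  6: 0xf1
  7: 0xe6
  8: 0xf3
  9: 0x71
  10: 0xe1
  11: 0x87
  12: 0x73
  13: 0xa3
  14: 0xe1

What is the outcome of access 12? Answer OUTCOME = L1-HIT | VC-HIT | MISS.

0: 0xf1 (blk 30, set 6) → MISS  vc=[]
1: 0xf0 (blk 30, set 6) → L1-HIT  vc=[]
2: 0xf2 (blk 30, set 6) → L1-HIT  vc=[]
3: 0xf6 (blk 30, set 6) → L1-HIT  vc=[]
4: 0xb2 (blk 22, set 6) → MISS  vc=[30]
5: 0x71 (blk 14, set 6) → MISS  vc=[30, 22]
6: 0xf1 (blk 30, set 6) → VC-HIT  vc=[14, 22]
7: 0xe6 (blk 28, set 4) → MISS  vc=[14, 22]
8: 0xf3 (blk 30, set 6) → L1-HIT  vc=[14, 22]
9: 0x71 (blk 14, set 6) → VC-HIT  vc=[30, 22]
10: 0xe1 (blk 28, set 4) → L1-HIT  vc=[30, 22]
11: 0x87 (blk 16, set 0) → MISS  vc=[30, 22]
12: 0x73 (blk 14, set 6) → L1-HIT  vc=[30, 22]
13: 0xa3 (blk 20, set 4) → MISS  vc=[30, 22, 28]
14: 0xe1 (blk 28, set 4) → VC-HIT  vc=[30, 22, 20]

OUTCOME = L1-HIT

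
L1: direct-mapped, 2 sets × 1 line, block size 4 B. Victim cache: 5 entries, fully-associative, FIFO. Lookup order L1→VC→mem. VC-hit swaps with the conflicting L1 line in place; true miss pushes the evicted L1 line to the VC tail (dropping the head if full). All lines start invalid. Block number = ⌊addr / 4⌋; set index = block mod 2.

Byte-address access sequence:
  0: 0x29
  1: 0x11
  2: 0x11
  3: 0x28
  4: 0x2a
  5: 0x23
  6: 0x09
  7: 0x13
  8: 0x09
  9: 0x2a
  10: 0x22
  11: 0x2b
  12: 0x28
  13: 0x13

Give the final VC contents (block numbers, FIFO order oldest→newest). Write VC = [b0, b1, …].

VC = [10, 2, 8]

  [0] addr=0x29 blk=10 s=0: MISS | VC []
  [1] addr=0x11 blk=4 s=0: MISS | VC [10]
  [2] addr=0x11 blk=4 s=0: L1-HIT | VC [10]
  [3] addr=0x28 blk=10 s=0: VC-HIT | VC [4]
  [4] addr=0x2a blk=10 s=0: L1-HIT | VC [4]
  [5] addr=0x23 blk=8 s=0: MISS | VC [4, 10]
  [6] addr=0x9 blk=2 s=0: MISS | VC [4, 10, 8]
  [7] addr=0x13 blk=4 s=0: VC-HIT | VC [2, 10, 8]
  [8] addr=0x9 blk=2 s=0: VC-HIT | VC [4, 10, 8]
  [9] addr=0x2a blk=10 s=0: VC-HIT | VC [4, 2, 8]
  [10] addr=0x22 blk=8 s=0: VC-HIT | VC [4, 2, 10]
  [11] addr=0x2b blk=10 s=0: VC-HIT | VC [4, 2, 8]
  [12] addr=0x28 blk=10 s=0: L1-HIT | VC [4, 2, 8]
  [13] addr=0x13 blk=4 s=0: VC-HIT | VC [10, 2, 8]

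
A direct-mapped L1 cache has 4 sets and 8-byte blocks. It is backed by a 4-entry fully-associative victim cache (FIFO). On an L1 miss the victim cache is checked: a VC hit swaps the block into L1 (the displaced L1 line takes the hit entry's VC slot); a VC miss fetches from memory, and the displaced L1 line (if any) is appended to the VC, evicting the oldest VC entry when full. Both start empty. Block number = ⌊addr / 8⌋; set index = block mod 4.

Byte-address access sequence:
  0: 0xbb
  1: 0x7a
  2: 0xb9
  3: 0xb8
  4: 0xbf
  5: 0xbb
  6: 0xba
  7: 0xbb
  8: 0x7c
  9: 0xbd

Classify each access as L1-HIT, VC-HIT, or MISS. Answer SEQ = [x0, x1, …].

SEQ = [MISS, MISS, VC-HIT, L1-HIT, L1-HIT, L1-HIT, L1-HIT, L1-HIT, VC-HIT, VC-HIT]

  [0] addr=0xbb blk=23 s=3: MISS | VC []
  [1] addr=0x7a blk=15 s=3: MISS | VC [23]
  [2] addr=0xb9 blk=23 s=3: VC-HIT | VC [15]
  [3] addr=0xb8 blk=23 s=3: L1-HIT | VC [15]
  [4] addr=0xbf blk=23 s=3: L1-HIT | VC [15]
  [5] addr=0xbb blk=23 s=3: L1-HIT | VC [15]
  [6] addr=0xba blk=23 s=3: L1-HIT | VC [15]
  [7] addr=0xbb blk=23 s=3: L1-HIT | VC [15]
  [8] addr=0x7c blk=15 s=3: VC-HIT | VC [23]
  [9] addr=0xbd blk=23 s=3: VC-HIT | VC [15]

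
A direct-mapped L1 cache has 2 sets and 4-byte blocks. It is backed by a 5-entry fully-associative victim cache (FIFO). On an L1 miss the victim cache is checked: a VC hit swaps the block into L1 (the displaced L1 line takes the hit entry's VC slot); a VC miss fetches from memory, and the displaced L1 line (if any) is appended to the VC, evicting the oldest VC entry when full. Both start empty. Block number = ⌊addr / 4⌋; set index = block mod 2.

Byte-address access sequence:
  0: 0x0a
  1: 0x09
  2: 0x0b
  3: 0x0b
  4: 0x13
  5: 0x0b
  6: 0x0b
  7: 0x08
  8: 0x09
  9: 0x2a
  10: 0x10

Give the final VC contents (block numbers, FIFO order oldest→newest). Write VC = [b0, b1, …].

  [0] addr=0xa blk=2 s=0: MISS | VC []
  [1] addr=0x9 blk=2 s=0: L1-HIT | VC []
  [2] addr=0xb blk=2 s=0: L1-HIT | VC []
  [3] addr=0xb blk=2 s=0: L1-HIT | VC []
  [4] addr=0x13 blk=4 s=0: MISS | VC [2]
  [5] addr=0xb blk=2 s=0: VC-HIT | VC [4]
  [6] addr=0xb blk=2 s=0: L1-HIT | VC [4]
  [7] addr=0x8 blk=2 s=0: L1-HIT | VC [4]
  [8] addr=0x9 blk=2 s=0: L1-HIT | VC [4]
  [9] addr=0x2a blk=10 s=0: MISS | VC [4, 2]
  [10] addr=0x10 blk=4 s=0: VC-HIT | VC [10, 2]

VC = [10, 2]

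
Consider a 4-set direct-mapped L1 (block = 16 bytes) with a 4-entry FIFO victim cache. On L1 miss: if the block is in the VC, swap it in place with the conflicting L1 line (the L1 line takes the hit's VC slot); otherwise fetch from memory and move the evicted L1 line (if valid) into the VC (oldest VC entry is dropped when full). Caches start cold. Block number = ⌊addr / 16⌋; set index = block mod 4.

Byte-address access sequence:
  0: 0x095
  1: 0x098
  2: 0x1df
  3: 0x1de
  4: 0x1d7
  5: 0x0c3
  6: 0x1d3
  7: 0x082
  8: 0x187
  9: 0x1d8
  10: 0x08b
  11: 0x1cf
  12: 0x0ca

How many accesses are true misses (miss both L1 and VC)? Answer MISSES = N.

  [0] addr=0x95 blk=9 s=1: MISS | VC []
  [1] addr=0x98 blk=9 s=1: L1-HIT | VC []
  [2] addr=0x1df blk=29 s=1: MISS | VC [9]
  [3] addr=0x1de blk=29 s=1: L1-HIT | VC [9]
  [4] addr=0x1d7 blk=29 s=1: L1-HIT | VC [9]
  [5] addr=0xc3 blk=12 s=0: MISS | VC [9]
  [6] addr=0x1d3 blk=29 s=1: L1-HIT | VC [9]
  [7] addr=0x82 blk=8 s=0: MISS | VC [9, 12]
  [8] addr=0x187 blk=24 s=0: MISS | VC [9, 12, 8]
  [9] addr=0x1d8 blk=29 s=1: L1-HIT | VC [9, 12, 8]
  [10] addr=0x8b blk=8 s=0: VC-HIT | VC [9, 12, 24]
  [11] addr=0x1cf blk=28 s=0: MISS | VC [9, 12, 24, 8]
  [12] addr=0xca blk=12 s=0: VC-HIT | VC [9, 28, 24, 8]

MISSES = 6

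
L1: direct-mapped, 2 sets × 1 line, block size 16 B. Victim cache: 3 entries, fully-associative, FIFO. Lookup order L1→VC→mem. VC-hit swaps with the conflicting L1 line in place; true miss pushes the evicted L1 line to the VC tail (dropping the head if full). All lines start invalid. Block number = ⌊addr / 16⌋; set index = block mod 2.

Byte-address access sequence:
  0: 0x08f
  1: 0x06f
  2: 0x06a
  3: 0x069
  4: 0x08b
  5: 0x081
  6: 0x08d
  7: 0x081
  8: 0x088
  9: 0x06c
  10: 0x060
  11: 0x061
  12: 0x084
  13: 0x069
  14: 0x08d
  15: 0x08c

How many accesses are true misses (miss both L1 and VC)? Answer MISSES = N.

MISSES = 2

#0 0x8f→b8/s0 MISS; vc=[]
#1 0x6f→b6/s0 MISS; vc=[8]
#2 0x6a→b6/s0 L1-HIT; vc=[8]
#3 0x69→b6/s0 L1-HIT; vc=[8]
#4 0x8b→b8/s0 VC-HIT; vc=[6]
#5 0x81→b8/s0 L1-HIT; vc=[6]
#6 0x8d→b8/s0 L1-HIT; vc=[6]
#7 0x81→b8/s0 L1-HIT; vc=[6]
#8 0x88→b8/s0 L1-HIT; vc=[6]
#9 0x6c→b6/s0 VC-HIT; vc=[8]
#10 0x60→b6/s0 L1-HIT; vc=[8]
#11 0x61→b6/s0 L1-HIT; vc=[8]
#12 0x84→b8/s0 VC-HIT; vc=[6]
#13 0x69→b6/s0 VC-HIT; vc=[8]
#14 0x8d→b8/s0 VC-HIT; vc=[6]
#15 0x8c→b8/s0 L1-HIT; vc=[6]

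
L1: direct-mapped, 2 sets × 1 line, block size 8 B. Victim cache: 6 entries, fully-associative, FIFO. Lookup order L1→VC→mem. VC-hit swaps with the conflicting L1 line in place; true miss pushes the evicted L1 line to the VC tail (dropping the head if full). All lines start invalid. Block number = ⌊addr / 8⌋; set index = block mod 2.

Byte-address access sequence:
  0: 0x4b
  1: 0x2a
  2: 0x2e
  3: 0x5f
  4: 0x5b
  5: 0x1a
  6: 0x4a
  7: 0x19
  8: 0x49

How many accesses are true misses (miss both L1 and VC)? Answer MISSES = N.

#0 0x4b→b9/s1 MISS; vc=[]
#1 0x2a→b5/s1 MISS; vc=[9]
#2 0x2e→b5/s1 L1-HIT; vc=[9]
#3 0x5f→b11/s1 MISS; vc=[9,5]
#4 0x5b→b11/s1 L1-HIT; vc=[9,5]
#5 0x1a→b3/s1 MISS; vc=[9,5,11]
#6 0x4a→b9/s1 VC-HIT; vc=[3,5,11]
#7 0x19→b3/s1 VC-HIT; vc=[9,5,11]
#8 0x49→b9/s1 VC-HIT; vc=[3,5,11]

MISSES = 4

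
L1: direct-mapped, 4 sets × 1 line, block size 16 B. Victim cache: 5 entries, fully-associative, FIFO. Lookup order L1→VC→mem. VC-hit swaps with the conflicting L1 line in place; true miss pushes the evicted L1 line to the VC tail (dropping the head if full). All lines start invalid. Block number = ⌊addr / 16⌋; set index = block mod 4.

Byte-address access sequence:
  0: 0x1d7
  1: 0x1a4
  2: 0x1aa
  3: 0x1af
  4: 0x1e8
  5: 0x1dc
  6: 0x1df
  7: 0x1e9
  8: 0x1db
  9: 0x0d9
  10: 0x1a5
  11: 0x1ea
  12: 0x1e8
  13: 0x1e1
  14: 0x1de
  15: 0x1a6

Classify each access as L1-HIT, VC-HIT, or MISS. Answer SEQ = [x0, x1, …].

SEQ = [MISS, MISS, L1-HIT, L1-HIT, MISS, L1-HIT, L1-HIT, L1-HIT, L1-HIT, MISS, VC-HIT, VC-HIT, L1-HIT, L1-HIT, VC-HIT, VC-HIT]

#0 0x1d7→b29/s1 MISS; vc=[]
#1 0x1a4→b26/s2 MISS; vc=[]
#2 0x1aa→b26/s2 L1-HIT; vc=[]
#3 0x1af→b26/s2 L1-HIT; vc=[]
#4 0x1e8→b30/s2 MISS; vc=[26]
#5 0x1dc→b29/s1 L1-HIT; vc=[26]
#6 0x1df→b29/s1 L1-HIT; vc=[26]
#7 0x1e9→b30/s2 L1-HIT; vc=[26]
#8 0x1db→b29/s1 L1-HIT; vc=[26]
#9 0xd9→b13/s1 MISS; vc=[26,29]
#10 0x1a5→b26/s2 VC-HIT; vc=[30,29]
#11 0x1ea→b30/s2 VC-HIT; vc=[26,29]
#12 0x1e8→b30/s2 L1-HIT; vc=[26,29]
#13 0x1e1→b30/s2 L1-HIT; vc=[26,29]
#14 0x1de→b29/s1 VC-HIT; vc=[26,13]
#15 0x1a6→b26/s2 VC-HIT; vc=[30,13]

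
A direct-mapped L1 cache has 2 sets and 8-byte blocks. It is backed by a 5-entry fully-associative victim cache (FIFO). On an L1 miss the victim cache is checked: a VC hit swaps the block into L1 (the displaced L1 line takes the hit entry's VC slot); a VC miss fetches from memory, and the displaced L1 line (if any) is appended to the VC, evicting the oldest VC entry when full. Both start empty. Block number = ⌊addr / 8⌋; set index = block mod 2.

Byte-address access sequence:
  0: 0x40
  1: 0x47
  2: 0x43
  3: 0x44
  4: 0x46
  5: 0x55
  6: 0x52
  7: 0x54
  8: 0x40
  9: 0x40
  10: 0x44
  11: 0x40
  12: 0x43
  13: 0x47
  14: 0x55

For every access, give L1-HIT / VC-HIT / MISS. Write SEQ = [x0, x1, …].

SEQ = [MISS, L1-HIT, L1-HIT, L1-HIT, L1-HIT, MISS, L1-HIT, L1-HIT, VC-HIT, L1-HIT, L1-HIT, L1-HIT, L1-HIT, L1-HIT, VC-HIT]

#0 0x40→b8/s0 MISS; vc=[]
#1 0x47→b8/s0 L1-HIT; vc=[]
#2 0x43→b8/s0 L1-HIT; vc=[]
#3 0x44→b8/s0 L1-HIT; vc=[]
#4 0x46→b8/s0 L1-HIT; vc=[]
#5 0x55→b10/s0 MISS; vc=[8]
#6 0x52→b10/s0 L1-HIT; vc=[8]
#7 0x54→b10/s0 L1-HIT; vc=[8]
#8 0x40→b8/s0 VC-HIT; vc=[10]
#9 0x40→b8/s0 L1-HIT; vc=[10]
#10 0x44→b8/s0 L1-HIT; vc=[10]
#11 0x40→b8/s0 L1-HIT; vc=[10]
#12 0x43→b8/s0 L1-HIT; vc=[10]
#13 0x47→b8/s0 L1-HIT; vc=[10]
#14 0x55→b10/s0 VC-HIT; vc=[8]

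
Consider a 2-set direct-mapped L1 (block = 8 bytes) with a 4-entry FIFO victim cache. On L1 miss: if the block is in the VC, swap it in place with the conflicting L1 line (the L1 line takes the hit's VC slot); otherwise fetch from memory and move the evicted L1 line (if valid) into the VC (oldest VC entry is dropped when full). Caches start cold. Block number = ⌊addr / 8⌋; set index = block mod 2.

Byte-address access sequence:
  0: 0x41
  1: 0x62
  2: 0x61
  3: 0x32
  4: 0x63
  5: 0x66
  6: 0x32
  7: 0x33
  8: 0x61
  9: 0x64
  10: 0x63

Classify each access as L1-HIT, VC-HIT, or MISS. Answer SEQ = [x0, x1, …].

  [0] addr=0x41 blk=8 s=0: MISS | VC []
  [1] addr=0x62 blk=12 s=0: MISS | VC [8]
  [2] addr=0x61 blk=12 s=0: L1-HIT | VC [8]
  [3] addr=0x32 blk=6 s=0: MISS | VC [8, 12]
  [4] addr=0x63 blk=12 s=0: VC-HIT | VC [8, 6]
  [5] addr=0x66 blk=12 s=0: L1-HIT | VC [8, 6]
  [6] addr=0x32 blk=6 s=0: VC-HIT | VC [8, 12]
  [7] addr=0x33 blk=6 s=0: L1-HIT | VC [8, 12]
  [8] addr=0x61 blk=12 s=0: VC-HIT | VC [8, 6]
  [9] addr=0x64 blk=12 s=0: L1-HIT | VC [8, 6]
  [10] addr=0x63 blk=12 s=0: L1-HIT | VC [8, 6]

SEQ = [MISS, MISS, L1-HIT, MISS, VC-HIT, L1-HIT, VC-HIT, L1-HIT, VC-HIT, L1-HIT, L1-HIT]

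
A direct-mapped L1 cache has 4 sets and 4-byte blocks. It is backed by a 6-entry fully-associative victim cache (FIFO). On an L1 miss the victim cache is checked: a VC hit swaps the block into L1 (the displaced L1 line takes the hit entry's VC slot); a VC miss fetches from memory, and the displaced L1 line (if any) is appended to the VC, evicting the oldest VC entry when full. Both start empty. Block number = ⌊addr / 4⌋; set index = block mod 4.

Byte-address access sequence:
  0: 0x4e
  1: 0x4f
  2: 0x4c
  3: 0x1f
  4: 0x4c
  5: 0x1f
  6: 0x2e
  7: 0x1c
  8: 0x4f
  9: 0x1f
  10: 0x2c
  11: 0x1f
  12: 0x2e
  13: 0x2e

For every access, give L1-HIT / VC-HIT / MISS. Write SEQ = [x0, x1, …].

SEQ = [MISS, L1-HIT, L1-HIT, MISS, VC-HIT, VC-HIT, MISS, VC-HIT, VC-HIT, VC-HIT, VC-HIT, VC-HIT, VC-HIT, L1-HIT]

  [0] addr=0x4e blk=19 s=3: MISS | VC []
  [1] addr=0x4f blk=19 s=3: L1-HIT | VC []
  [2] addr=0x4c blk=19 s=3: L1-HIT | VC []
  [3] addr=0x1f blk=7 s=3: MISS | VC [19]
  [4] addr=0x4c blk=19 s=3: VC-HIT | VC [7]
  [5] addr=0x1f blk=7 s=3: VC-HIT | VC [19]
  [6] addr=0x2e blk=11 s=3: MISS | VC [19, 7]
  [7] addr=0x1c blk=7 s=3: VC-HIT | VC [19, 11]
  [8] addr=0x4f blk=19 s=3: VC-HIT | VC [7, 11]
  [9] addr=0x1f blk=7 s=3: VC-HIT | VC [19, 11]
  [10] addr=0x2c blk=11 s=3: VC-HIT | VC [19, 7]
  [11] addr=0x1f blk=7 s=3: VC-HIT | VC [19, 11]
  [12] addr=0x2e blk=11 s=3: VC-HIT | VC [19, 7]
  [13] addr=0x2e blk=11 s=3: L1-HIT | VC [19, 7]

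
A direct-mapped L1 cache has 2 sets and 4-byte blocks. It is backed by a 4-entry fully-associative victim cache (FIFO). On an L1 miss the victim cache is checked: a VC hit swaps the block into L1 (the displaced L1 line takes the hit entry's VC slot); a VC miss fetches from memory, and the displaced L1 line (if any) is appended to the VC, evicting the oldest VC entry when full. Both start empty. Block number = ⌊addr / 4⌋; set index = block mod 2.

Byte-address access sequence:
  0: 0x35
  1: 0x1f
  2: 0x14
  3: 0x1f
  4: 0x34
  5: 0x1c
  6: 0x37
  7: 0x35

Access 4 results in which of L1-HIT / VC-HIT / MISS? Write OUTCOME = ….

0: 0x35 (blk 13, set 1) → MISS  vc=[]
1: 0x1f (blk 7, set 1) → MISS  vc=[13]
2: 0x14 (blk 5, set 1) → MISS  vc=[13, 7]
3: 0x1f (blk 7, set 1) → VC-HIT  vc=[13, 5]
4: 0x34 (blk 13, set 1) → VC-HIT  vc=[7, 5]
5: 0x1c (blk 7, set 1) → VC-HIT  vc=[13, 5]
6: 0x37 (blk 13, set 1) → VC-HIT  vc=[7, 5]
7: 0x35 (blk 13, set 1) → L1-HIT  vc=[7, 5]

OUTCOME = VC-HIT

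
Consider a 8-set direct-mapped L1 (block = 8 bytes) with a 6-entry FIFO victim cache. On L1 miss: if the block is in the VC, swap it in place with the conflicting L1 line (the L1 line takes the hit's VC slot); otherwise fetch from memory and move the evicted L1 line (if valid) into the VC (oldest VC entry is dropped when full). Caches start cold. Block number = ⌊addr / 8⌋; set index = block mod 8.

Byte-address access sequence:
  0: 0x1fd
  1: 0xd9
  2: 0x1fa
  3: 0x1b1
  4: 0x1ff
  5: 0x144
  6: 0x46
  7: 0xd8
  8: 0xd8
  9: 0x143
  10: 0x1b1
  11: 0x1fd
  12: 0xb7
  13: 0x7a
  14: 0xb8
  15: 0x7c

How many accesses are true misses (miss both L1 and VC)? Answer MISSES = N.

#0 0x1fd→b63/s7 MISS; vc=[]
#1 0xd9→b27/s3 MISS; vc=[]
#2 0x1fa→b63/s7 L1-HIT; vc=[]
#3 0x1b1→b54/s6 MISS; vc=[]
#4 0x1ff→b63/s7 L1-HIT; vc=[]
#5 0x144→b40/s0 MISS; vc=[]
#6 0x46→b8/s0 MISS; vc=[40]
#7 0xd8→b27/s3 L1-HIT; vc=[40]
#8 0xd8→b27/s3 L1-HIT; vc=[40]
#9 0x143→b40/s0 VC-HIT; vc=[8]
#10 0x1b1→b54/s6 L1-HIT; vc=[8]
#11 0x1fd→b63/s7 L1-HIT; vc=[8]
#12 0xb7→b22/s6 MISS; vc=[8,54]
#13 0x7a→b15/s7 MISS; vc=[8,54,63]
#14 0xb8→b23/s7 MISS; vc=[8,54,63,15]
#15 0x7c→b15/s7 VC-HIT; vc=[8,54,63,23]

MISSES = 8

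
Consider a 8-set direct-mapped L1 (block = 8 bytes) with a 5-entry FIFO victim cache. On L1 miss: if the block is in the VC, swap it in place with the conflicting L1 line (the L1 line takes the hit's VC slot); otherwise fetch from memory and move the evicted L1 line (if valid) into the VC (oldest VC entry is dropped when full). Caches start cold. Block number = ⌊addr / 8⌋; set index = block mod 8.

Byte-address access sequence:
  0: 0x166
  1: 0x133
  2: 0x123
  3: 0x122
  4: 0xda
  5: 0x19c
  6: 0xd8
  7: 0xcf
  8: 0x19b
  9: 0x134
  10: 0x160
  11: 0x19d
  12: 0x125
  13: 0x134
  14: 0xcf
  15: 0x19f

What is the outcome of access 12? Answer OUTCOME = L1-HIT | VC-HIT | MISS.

OUTCOME = VC-HIT

  [0] addr=0x166 blk=44 s=4: MISS | VC []
  [1] addr=0x133 blk=38 s=6: MISS | VC []
  [2] addr=0x123 blk=36 s=4: MISS | VC [44]
  [3] addr=0x122 blk=36 s=4: L1-HIT | VC [44]
  [4] addr=0xda blk=27 s=3: MISS | VC [44]
  [5] addr=0x19c blk=51 s=3: MISS | VC [44, 27]
  [6] addr=0xd8 blk=27 s=3: VC-HIT | VC [44, 51]
  [7] addr=0xcf blk=25 s=1: MISS | VC [44, 51]
  [8] addr=0x19b blk=51 s=3: VC-HIT | VC [44, 27]
  [9] addr=0x134 blk=38 s=6: L1-HIT | VC [44, 27]
  [10] addr=0x160 blk=44 s=4: VC-HIT | VC [36, 27]
  [11] addr=0x19d blk=51 s=3: L1-HIT | VC [36, 27]
  [12] addr=0x125 blk=36 s=4: VC-HIT | VC [44, 27]
  [13] addr=0x134 blk=38 s=6: L1-HIT | VC [44, 27]
  [14] addr=0xcf blk=25 s=1: L1-HIT | VC [44, 27]
  [15] addr=0x19f blk=51 s=3: L1-HIT | VC [44, 27]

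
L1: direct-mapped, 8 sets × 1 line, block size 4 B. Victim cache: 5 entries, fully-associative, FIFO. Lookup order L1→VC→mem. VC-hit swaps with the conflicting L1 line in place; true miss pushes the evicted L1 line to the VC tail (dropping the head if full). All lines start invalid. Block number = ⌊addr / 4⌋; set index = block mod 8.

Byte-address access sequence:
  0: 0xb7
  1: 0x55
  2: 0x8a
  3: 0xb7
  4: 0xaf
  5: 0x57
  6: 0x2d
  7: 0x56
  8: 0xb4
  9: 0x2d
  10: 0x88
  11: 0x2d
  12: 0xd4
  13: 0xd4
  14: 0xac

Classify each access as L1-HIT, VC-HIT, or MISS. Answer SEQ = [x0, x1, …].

SEQ = [MISS, MISS, MISS, VC-HIT, MISS, VC-HIT, MISS, L1-HIT, VC-HIT, L1-HIT, L1-HIT, L1-HIT, MISS, L1-HIT, VC-HIT]

#0 0xb7→b45/s5 MISS; vc=[]
#1 0x55→b21/s5 MISS; vc=[45]
#2 0x8a→b34/s2 MISS; vc=[45]
#3 0xb7→b45/s5 VC-HIT; vc=[21]
#4 0xaf→b43/s3 MISS; vc=[21]
#5 0x57→b21/s5 VC-HIT; vc=[45]
#6 0x2d→b11/s3 MISS; vc=[45,43]
#7 0x56→b21/s5 L1-HIT; vc=[45,43]
#8 0xb4→b45/s5 VC-HIT; vc=[21,43]
#9 0x2d→b11/s3 L1-HIT; vc=[21,43]
#10 0x88→b34/s2 L1-HIT; vc=[21,43]
#11 0x2d→b11/s3 L1-HIT; vc=[21,43]
#12 0xd4→b53/s5 MISS; vc=[21,43,45]
#13 0xd4→b53/s5 L1-HIT; vc=[21,43,45]
#14 0xac→b43/s3 VC-HIT; vc=[21,11,45]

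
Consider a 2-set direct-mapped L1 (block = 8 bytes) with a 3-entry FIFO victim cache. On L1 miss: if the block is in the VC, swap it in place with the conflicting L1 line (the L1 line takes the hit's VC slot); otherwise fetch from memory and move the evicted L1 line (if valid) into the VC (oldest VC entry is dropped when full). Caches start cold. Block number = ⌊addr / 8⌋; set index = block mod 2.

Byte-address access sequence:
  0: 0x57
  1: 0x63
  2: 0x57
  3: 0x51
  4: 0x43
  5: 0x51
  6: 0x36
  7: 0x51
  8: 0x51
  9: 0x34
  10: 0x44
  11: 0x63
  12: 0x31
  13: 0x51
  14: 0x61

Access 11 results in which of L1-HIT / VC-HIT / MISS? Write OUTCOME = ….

0: 0x57 (blk 10, set 0) → MISS  vc=[]
1: 0x63 (blk 12, set 0) → MISS  vc=[10]
2: 0x57 (blk 10, set 0) → VC-HIT  vc=[12]
3: 0x51 (blk 10, set 0) → L1-HIT  vc=[12]
4: 0x43 (blk 8, set 0) → MISS  vc=[12, 10]
5: 0x51 (blk 10, set 0) → VC-HIT  vc=[12, 8]
6: 0x36 (blk 6, set 0) → MISS  vc=[12, 8, 10]
7: 0x51 (blk 10, set 0) → VC-HIT  vc=[12, 8, 6]
8: 0x51 (blk 10, set 0) → L1-HIT  vc=[12, 8, 6]
9: 0x34 (blk 6, set 0) → VC-HIT  vc=[12, 8, 10]
10: 0x44 (blk 8, set 0) → VC-HIT  vc=[12, 6, 10]
11: 0x63 (blk 12, set 0) → VC-HIT  vc=[8, 6, 10]
12: 0x31 (blk 6, set 0) → VC-HIT  vc=[8, 12, 10]
13: 0x51 (blk 10, set 0) → VC-HIT  vc=[8, 12, 6]
14: 0x61 (blk 12, set 0) → VC-HIT  vc=[8, 10, 6]

OUTCOME = VC-HIT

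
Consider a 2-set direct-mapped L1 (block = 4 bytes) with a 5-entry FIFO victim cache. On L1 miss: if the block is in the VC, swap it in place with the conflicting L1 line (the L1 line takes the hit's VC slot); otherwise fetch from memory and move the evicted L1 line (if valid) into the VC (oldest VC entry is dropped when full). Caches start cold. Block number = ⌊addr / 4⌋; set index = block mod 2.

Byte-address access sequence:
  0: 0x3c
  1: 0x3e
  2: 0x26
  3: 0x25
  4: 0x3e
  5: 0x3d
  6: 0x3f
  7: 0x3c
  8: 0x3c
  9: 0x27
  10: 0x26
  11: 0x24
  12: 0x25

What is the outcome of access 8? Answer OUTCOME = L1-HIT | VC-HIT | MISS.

  [0] addr=0x3c blk=15 s=1: MISS | VC []
  [1] addr=0x3e blk=15 s=1: L1-HIT | VC []
  [2] addr=0x26 blk=9 s=1: MISS | VC [15]
  [3] addr=0x25 blk=9 s=1: L1-HIT | VC [15]
  [4] addr=0x3e blk=15 s=1: VC-HIT | VC [9]
  [5] addr=0x3d blk=15 s=1: L1-HIT | VC [9]
  [6] addr=0x3f blk=15 s=1: L1-HIT | VC [9]
  [7] addr=0x3c blk=15 s=1: L1-HIT | VC [9]
  [8] addr=0x3c blk=15 s=1: L1-HIT | VC [9]
  [9] addr=0x27 blk=9 s=1: VC-HIT | VC [15]
  [10] addr=0x26 blk=9 s=1: L1-HIT | VC [15]
  [11] addr=0x24 blk=9 s=1: L1-HIT | VC [15]
  [12] addr=0x25 blk=9 s=1: L1-HIT | VC [15]

OUTCOME = L1-HIT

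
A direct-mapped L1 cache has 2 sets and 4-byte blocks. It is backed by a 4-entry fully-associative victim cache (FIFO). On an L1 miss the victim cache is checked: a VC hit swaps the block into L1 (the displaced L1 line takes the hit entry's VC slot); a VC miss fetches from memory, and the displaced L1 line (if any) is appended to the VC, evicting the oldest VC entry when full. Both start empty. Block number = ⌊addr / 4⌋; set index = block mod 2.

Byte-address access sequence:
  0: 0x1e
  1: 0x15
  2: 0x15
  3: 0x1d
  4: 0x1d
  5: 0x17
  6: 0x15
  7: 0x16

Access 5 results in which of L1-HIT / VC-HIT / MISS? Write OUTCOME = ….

#0 0x1e→b7/s1 MISS; vc=[]
#1 0x15→b5/s1 MISS; vc=[7]
#2 0x15→b5/s1 L1-HIT; vc=[7]
#3 0x1d→b7/s1 VC-HIT; vc=[5]
#4 0x1d→b7/s1 L1-HIT; vc=[5]
#5 0x17→b5/s1 VC-HIT; vc=[7]
#6 0x15→b5/s1 L1-HIT; vc=[7]
#7 0x16→b5/s1 L1-HIT; vc=[7]

OUTCOME = VC-HIT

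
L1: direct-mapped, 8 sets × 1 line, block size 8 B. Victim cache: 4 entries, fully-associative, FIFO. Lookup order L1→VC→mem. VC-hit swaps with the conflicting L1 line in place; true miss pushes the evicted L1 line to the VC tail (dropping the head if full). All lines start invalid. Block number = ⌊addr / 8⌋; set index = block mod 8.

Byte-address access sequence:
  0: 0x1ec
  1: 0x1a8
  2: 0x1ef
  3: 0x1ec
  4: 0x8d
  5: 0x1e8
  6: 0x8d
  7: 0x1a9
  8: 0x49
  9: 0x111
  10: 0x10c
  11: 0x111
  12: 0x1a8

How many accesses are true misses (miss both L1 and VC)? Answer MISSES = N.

MISSES = 6

  [0] addr=0x1ec blk=61 s=5: MISS | VC []
  [1] addr=0x1a8 blk=53 s=5: MISS | VC [61]
  [2] addr=0x1ef blk=61 s=5: VC-HIT | VC [53]
  [3] addr=0x1ec blk=61 s=5: L1-HIT | VC [53]
  [4] addr=0x8d blk=17 s=1: MISS | VC [53]
  [5] addr=0x1e8 blk=61 s=5: L1-HIT | VC [53]
  [6] addr=0x8d blk=17 s=1: L1-HIT | VC [53]
  [7] addr=0x1a9 blk=53 s=5: VC-HIT | VC [61]
  [8] addr=0x49 blk=9 s=1: MISS | VC [61, 17]
  [9] addr=0x111 blk=34 s=2: MISS | VC [61, 17]
  [10] addr=0x10c blk=33 s=1: MISS | VC [61, 17, 9]
  [11] addr=0x111 blk=34 s=2: L1-HIT | VC [61, 17, 9]
  [12] addr=0x1a8 blk=53 s=5: L1-HIT | VC [61, 17, 9]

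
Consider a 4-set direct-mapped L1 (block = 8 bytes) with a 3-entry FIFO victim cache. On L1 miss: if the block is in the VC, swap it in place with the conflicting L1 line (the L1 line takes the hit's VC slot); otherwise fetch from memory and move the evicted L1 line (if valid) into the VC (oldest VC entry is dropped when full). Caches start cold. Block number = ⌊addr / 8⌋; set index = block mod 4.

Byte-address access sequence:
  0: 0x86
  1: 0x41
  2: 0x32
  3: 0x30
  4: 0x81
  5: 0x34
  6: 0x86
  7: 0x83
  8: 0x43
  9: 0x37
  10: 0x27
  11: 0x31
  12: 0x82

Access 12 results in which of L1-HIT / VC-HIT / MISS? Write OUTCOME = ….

#0 0x86→b16/s0 MISS; vc=[]
#1 0x41→b8/s0 MISS; vc=[16]
#2 0x32→b6/s2 MISS; vc=[16]
#3 0x30→b6/s2 L1-HIT; vc=[16]
#4 0x81→b16/s0 VC-HIT; vc=[8]
#5 0x34→b6/s2 L1-HIT; vc=[8]
#6 0x86→b16/s0 L1-HIT; vc=[8]
#7 0x83→b16/s0 L1-HIT; vc=[8]
#8 0x43→b8/s0 VC-HIT; vc=[16]
#9 0x37→b6/s2 L1-HIT; vc=[16]
#10 0x27→b4/s0 MISS; vc=[16,8]
#11 0x31→b6/s2 L1-HIT; vc=[16,8]
#12 0x82→b16/s0 VC-HIT; vc=[4,8]

OUTCOME = VC-HIT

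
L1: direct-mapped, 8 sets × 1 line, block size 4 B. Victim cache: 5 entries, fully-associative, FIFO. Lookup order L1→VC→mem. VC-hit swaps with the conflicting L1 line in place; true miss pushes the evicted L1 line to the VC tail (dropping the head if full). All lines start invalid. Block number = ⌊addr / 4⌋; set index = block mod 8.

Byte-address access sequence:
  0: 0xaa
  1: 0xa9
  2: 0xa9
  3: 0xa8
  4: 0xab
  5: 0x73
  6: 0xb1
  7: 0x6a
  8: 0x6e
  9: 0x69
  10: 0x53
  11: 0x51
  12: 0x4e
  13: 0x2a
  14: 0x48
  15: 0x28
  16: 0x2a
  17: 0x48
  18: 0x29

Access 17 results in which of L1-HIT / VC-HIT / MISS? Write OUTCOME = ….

#0 0xaa→b42/s2 MISS; vc=[]
#1 0xa9→b42/s2 L1-HIT; vc=[]
#2 0xa9→b42/s2 L1-HIT; vc=[]
#3 0xa8→b42/s2 L1-HIT; vc=[]
#4 0xab→b42/s2 L1-HIT; vc=[]
#5 0x73→b28/s4 MISS; vc=[]
#6 0xb1→b44/s4 MISS; vc=[28]
#7 0x6a→b26/s2 MISS; vc=[28,42]
#8 0x6e→b27/s3 MISS; vc=[28,42]
#9 0x69→b26/s2 L1-HIT; vc=[28,42]
#10 0x53→b20/s4 MISS; vc=[28,42,44]
#11 0x51→b20/s4 L1-HIT; vc=[28,42,44]
#12 0x4e→b19/s3 MISS; vc=[28,42,44,27]
#13 0x2a→b10/s2 MISS; vc=[28,42,44,27,26]
#14 0x48→b18/s2 MISS; vc=[42,44,27,26,10]
#15 0x28→b10/s2 VC-HIT; vc=[42,44,27,26,18]
#16 0x2a→b10/s2 L1-HIT; vc=[42,44,27,26,18]
#17 0x48→b18/s2 VC-HIT; vc=[42,44,27,26,10]
#18 0x29→b10/s2 VC-HIT; vc=[42,44,27,26,18]

OUTCOME = VC-HIT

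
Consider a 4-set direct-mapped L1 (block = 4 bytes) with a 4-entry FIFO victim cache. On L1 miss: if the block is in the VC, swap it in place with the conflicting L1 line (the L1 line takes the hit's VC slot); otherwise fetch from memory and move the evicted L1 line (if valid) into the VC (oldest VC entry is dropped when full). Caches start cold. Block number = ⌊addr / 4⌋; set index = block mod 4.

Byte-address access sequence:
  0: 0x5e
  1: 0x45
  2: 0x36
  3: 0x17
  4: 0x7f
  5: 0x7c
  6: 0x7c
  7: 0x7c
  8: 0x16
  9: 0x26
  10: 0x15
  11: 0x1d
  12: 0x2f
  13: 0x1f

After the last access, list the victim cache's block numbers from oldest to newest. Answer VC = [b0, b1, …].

0: 0x5e (blk 23, set 3) → MISS  vc=[]
1: 0x45 (blk 17, set 1) → MISS  vc=[]
2: 0x36 (blk 13, set 1) → MISS  vc=[17]
3: 0x17 (blk 5, set 1) → MISS  vc=[17, 13]
4: 0x7f (blk 31, set 3) → MISS  vc=[17, 13, 23]
5: 0x7c (blk 31, set 3) → L1-HIT  vc=[17, 13, 23]
6: 0x7c (blk 31, set 3) → L1-HIT  vc=[17, 13, 23]
7: 0x7c (blk 31, set 3) → L1-HIT  vc=[17, 13, 23]
8: 0x16 (blk 5, set 1) → L1-HIT  vc=[17, 13, 23]
9: 0x26 (blk 9, set 1) → MISS  vc=[17, 13, 23, 5]
10: 0x15 (blk 5, set 1) → VC-HIT  vc=[17, 13, 23, 9]
11: 0x1d (blk 7, set 3) → MISS  vc=[13, 23, 9, 31]
12: 0x2f (blk 11, set 3) → MISS  vc=[23, 9, 31, 7]
13: 0x1f (blk 7, set 3) → VC-HIT  vc=[23, 9, 31, 11]

VC = [23, 9, 31, 11]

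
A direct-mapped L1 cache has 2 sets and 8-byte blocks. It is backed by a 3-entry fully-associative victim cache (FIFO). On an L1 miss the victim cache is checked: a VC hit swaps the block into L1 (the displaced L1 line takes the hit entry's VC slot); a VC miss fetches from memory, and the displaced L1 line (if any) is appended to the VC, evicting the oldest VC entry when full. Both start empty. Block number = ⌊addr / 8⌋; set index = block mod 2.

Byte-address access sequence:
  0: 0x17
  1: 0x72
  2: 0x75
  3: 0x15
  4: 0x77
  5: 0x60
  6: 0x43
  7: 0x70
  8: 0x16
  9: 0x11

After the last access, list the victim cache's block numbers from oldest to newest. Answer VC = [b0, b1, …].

VC = [14, 8, 12]

#0 0x17→b2/s0 MISS; vc=[]
#1 0x72→b14/s0 MISS; vc=[2]
#2 0x75→b14/s0 L1-HIT; vc=[2]
#3 0x15→b2/s0 VC-HIT; vc=[14]
#4 0x77→b14/s0 VC-HIT; vc=[2]
#5 0x60→b12/s0 MISS; vc=[2,14]
#6 0x43→b8/s0 MISS; vc=[2,14,12]
#7 0x70→b14/s0 VC-HIT; vc=[2,8,12]
#8 0x16→b2/s0 VC-HIT; vc=[14,8,12]
#9 0x11→b2/s0 L1-HIT; vc=[14,8,12]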